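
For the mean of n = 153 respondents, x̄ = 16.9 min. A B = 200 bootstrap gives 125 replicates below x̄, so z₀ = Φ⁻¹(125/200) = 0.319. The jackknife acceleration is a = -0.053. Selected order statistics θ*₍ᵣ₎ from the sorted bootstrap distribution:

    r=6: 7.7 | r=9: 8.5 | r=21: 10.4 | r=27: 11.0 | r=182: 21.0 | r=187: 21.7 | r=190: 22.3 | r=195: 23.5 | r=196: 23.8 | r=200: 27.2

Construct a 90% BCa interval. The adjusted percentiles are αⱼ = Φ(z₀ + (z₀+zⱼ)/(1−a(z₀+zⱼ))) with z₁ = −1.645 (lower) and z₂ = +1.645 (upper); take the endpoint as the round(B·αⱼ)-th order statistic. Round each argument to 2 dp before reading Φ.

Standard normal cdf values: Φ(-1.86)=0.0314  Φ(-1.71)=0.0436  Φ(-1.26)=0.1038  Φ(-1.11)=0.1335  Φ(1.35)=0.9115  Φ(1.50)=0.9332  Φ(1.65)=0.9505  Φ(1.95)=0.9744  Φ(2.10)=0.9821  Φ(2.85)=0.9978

(11.0, 23.8)

Lower: z₀ + z₁ = 0.319 + (-1.645) = -1.326; 1 − a(z₀+z₁) = 1 − (-0.053)(-1.326) = 0.9297; argument = 0.319 + (-1.326)/0.9297 = -1.1072 → -1.11.
α₁ = Φ(-1.11) = 0.1335; rank = round(200 × 0.1335) = 27; θ*₍27₎ = 11.0.
Upper: z₀ + z₂ = 1.964; 1 − a(z₀+z₂) = 1.1041; argument = 2.0978 → 2.10; α₂ = 0.9821; rank = 196; θ*₍196₎ = 23.8.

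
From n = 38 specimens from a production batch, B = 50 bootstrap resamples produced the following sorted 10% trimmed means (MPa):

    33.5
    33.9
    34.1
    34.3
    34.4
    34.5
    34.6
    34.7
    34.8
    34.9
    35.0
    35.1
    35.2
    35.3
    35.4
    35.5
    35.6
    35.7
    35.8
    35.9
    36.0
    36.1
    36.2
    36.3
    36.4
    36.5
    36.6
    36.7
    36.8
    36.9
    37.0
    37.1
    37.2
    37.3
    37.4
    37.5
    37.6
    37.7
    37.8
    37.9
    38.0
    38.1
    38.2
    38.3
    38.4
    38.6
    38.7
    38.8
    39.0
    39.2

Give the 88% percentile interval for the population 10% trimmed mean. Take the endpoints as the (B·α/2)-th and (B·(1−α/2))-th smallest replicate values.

(34.1, 38.7)

α = 0.12; lower rank = 50 × 0.060 = 3; upper rank = 50 × 0.940 = 47.
The 3rd smallest replicate is 34.1; the 47th is 38.7.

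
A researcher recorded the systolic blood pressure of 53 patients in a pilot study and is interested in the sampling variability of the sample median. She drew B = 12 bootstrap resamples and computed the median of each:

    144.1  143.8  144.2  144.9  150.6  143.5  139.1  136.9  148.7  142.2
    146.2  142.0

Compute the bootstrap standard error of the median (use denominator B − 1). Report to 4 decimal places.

Bootstrap SE is the standard deviation of the 12 replicate medians.
Mean of replicates: (144.1 + 143.8 + 144.2 + 144.9 + 150.6 + 143.5 + 139.1 + 136.9 + 148.7 + 142.2 + 146.2 + 142.0) / 12 = 1726.20000 / 12 = 143.85000
Sum of squared deviations: (+0.25000)² + (−0.05000)² + (+0.35000)² + (+1.05000)² + (+6.75000)² + (−0.35000)² + (−4.75000)² + (−6.95000)² + (+4.85000)² + (−1.65000)² + (+2.35000)² + (−1.85000)² = 153.03000
Variance = 153.03000 / 11 = 13.91182
SE* = √13.91182

SE* = 3.7299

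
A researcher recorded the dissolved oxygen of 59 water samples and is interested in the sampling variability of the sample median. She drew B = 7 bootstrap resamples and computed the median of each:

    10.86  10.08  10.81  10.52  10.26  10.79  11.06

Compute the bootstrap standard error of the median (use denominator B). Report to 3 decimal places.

SE* = 0.327

Bootstrap SE is the standard deviation of the 7 replicate medians.
Mean of replicates: (10.86 + 10.08 + 10.81 + 10.52 + 10.26 + 10.79 + 11.06) / 7 = 74.3800 / 7 = 10.6257
Sum of squared deviations: (+0.2343)² + (−0.5457)² + (+0.1843)² + (−0.1057)² + (−0.3657)² + (+0.1643)² + (+0.4343)² = 0.7472
Variance = 0.7472 / 7 = 0.1067
SE* = √0.1067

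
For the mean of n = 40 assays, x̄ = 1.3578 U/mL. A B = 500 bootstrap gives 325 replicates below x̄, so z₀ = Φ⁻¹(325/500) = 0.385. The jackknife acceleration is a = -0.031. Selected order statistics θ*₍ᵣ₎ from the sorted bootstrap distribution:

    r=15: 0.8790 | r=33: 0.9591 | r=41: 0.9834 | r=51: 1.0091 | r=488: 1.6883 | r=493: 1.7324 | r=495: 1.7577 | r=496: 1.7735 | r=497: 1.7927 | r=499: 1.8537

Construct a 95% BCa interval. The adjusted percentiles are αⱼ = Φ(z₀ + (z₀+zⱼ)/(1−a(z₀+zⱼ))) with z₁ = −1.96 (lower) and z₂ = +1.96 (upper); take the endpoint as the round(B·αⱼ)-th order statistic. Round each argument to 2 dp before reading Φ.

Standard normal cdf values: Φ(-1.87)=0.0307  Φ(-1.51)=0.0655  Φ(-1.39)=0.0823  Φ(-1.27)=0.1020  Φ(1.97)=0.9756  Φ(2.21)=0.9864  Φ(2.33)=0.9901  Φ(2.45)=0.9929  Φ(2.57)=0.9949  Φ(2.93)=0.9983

(1.0091, 1.7927)

Lower: z₀ + z₁ = 0.385 + (-1.960) = -1.575; 1 − a(z₀+z₁) = 1 − (-0.031)(-1.575) = 0.9512; argument = 0.385 + (-1.575)/0.9512 = -1.2708 → -1.27.
α₁ = Φ(-1.27) = 0.1020; rank = round(500 × 0.1020) = 51; θ*₍51₎ = 1.0091.
Upper: z₀ + z₂ = 2.345; 1 − a(z₀+z₂) = 1.0727; argument = 2.5711 → 2.57; α₂ = 0.9949; rank = 497; θ*₍497₎ = 1.7927.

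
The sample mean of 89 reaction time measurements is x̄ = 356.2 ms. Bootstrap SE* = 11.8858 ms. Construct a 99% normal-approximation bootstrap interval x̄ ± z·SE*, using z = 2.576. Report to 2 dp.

Margin = 2.576 × 11.8858 = 30.618
Interval: 356.2 ± 30.618

(325.58, 386.82)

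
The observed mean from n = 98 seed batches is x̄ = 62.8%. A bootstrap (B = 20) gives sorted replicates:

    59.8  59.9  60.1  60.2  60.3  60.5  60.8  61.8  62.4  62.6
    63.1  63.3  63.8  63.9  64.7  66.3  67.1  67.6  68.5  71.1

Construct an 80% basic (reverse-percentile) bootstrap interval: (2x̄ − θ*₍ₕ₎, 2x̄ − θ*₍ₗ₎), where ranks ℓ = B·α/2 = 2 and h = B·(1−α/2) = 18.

Percentile endpoints at ranks 2 and 18: θ*₍2₎ = 59.9, θ*₍18₎ = 67.6.
Basic interval reflects these around x̄:
  lower = 2 × 62.8 − 67.6 = 58.0
  upper = 2 × 62.8 − 59.9 = 65.7

(58.0, 65.7)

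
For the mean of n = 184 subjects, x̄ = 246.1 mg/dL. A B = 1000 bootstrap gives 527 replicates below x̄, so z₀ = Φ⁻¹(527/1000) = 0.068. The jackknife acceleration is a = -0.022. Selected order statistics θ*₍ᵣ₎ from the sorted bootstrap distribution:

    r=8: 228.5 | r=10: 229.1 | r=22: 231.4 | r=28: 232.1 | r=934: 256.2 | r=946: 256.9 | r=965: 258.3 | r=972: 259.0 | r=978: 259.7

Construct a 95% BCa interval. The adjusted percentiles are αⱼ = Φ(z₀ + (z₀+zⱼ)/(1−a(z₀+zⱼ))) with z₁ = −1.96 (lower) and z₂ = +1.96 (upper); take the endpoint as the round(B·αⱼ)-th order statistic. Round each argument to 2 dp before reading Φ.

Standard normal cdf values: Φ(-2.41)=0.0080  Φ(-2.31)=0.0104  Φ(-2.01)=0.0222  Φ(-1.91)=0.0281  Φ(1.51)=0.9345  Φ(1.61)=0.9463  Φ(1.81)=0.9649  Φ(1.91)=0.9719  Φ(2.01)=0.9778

Lower: z₀ + z₁ = 0.068 + (-1.960) = -1.892; 1 − a(z₀+z₁) = 1 − (-0.022)(-1.892) = 0.9584; argument = 0.068 + (-1.892)/0.9584 = -1.9062 → -1.91.
α₁ = Φ(-1.91) = 0.0281; rank = round(1000 × 0.0281) = 28; θ*₍28₎ = 232.1.
Upper: z₀ + z₂ = 2.028; 1 − a(z₀+z₂) = 1.0446; argument = 2.0094 → 2.01; α₂ = 0.9778; rank = 978; θ*₍978₎ = 259.7.

(232.1, 259.7)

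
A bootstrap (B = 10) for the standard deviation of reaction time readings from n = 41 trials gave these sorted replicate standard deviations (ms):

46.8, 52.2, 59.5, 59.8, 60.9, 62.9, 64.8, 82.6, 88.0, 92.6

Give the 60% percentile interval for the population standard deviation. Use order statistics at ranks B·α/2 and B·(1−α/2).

(52.2, 82.6)

α = 0.40; lower rank = 10 × 0.200 = 2; upper rank = 10 × 0.800 = 8.
The 2nd smallest replicate is 52.2; the 8th is 82.6.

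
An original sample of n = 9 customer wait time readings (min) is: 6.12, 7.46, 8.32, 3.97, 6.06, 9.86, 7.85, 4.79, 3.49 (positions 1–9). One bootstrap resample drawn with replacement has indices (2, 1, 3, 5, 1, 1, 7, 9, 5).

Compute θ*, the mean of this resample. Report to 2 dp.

Resample values: 7.46, 6.12, 8.32, 6.06, 6.12, 6.12, 7.85, 3.49, 6.06.
Mean = (7.46 + 6.12 + 8.32 + 6.06 + 6.12 + 6.12 + 7.85 + 3.49 + 6.06) / 9 = 57.600 / 9 = 6.40

θ* = 6.40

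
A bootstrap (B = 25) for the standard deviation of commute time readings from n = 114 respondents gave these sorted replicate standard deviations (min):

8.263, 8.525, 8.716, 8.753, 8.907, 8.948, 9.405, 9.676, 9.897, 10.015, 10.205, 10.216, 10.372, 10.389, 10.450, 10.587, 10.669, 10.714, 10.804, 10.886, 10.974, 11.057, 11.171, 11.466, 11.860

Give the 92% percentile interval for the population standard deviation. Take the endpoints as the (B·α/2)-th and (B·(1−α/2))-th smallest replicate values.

(8.263, 11.466)

α = 0.08; lower rank = 25 × 0.040 = 1; upper rank = 25 × 0.960 = 24.
The 1st smallest replicate is 8.263; the 24th is 11.466.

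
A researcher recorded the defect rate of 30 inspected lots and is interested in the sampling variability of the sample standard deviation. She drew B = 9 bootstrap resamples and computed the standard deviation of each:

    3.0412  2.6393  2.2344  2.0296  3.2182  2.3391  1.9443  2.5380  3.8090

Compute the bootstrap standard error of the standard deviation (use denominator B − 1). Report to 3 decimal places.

Bootstrap SE is the standard deviation of the 9 replicate standard deviations.
Mean of replicates: (3.0412 + 2.6393 + 2.2344 + 2.0296 + 3.2182 + 2.3391 + 1.9443 + 2.5380 + 3.8090) / 9 = 23.79310 / 9 = 2.64368
Sum of squared deviations: (+0.39752)² + (−0.00438)² + (−0.40928)² + (−0.61408)² + (+0.57452)² + (−0.30458)² + (−0.69938)² + (−0.10568)² + (+1.16532)² = 2.98376
Variance = 2.98376 / 8 = 0.37297
SE* = √0.37297

SE* = 0.611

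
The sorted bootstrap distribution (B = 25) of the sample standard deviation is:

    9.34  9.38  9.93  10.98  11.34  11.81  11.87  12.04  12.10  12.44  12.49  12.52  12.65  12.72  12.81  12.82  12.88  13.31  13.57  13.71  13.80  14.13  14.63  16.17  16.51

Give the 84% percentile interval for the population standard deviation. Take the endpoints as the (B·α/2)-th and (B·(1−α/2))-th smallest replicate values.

α = 0.16; lower rank = 25 × 0.080 = 2; upper rank = 25 × 0.920 = 23.
The 2nd smallest replicate is 9.38; the 23rd is 14.63.

(9.38, 14.63)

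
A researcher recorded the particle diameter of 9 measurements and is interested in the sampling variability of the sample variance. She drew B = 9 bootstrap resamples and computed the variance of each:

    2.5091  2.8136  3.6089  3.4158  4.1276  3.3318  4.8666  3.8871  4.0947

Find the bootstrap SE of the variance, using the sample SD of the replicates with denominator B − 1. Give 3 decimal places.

SE* = 0.717

Bootstrap SE is the standard deviation of the 9 replicate variances.
Mean of replicates: (2.5091 + 2.8136 + 3.6089 + 3.4158 + 4.1276 + 3.3318 + 4.8666 + 3.8871 + 4.0947) / 9 = 32.65520 / 9 = 3.62836
Sum of squared deviations: (−1.11926)² + (−0.81476)² + (−0.01946)² + (−0.21256)² + (+0.49924)² + (−0.29656)² + (+1.23824)² + (+0.25874)² + (+0.46634)² = 4.11698
Variance = 4.11698 / 8 = 0.51462
SE* = √0.51462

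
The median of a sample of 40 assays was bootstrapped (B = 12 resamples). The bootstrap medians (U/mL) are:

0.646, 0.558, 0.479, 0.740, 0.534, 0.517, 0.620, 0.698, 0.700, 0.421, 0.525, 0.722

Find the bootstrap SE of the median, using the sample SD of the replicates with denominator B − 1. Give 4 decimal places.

Bootstrap SE is the standard deviation of the 12 replicate medians.
Mean of replicates: (0.646 + 0.558 + 0.479 + 0.740 + 0.534 + 0.517 + 0.620 + 0.698 + 0.700 + 0.421 + 0.525 + 0.722) / 12 = 7.16000 / 12 = 0.59667
Sum of squared deviations: (+0.04933)² + (−0.03867)² + (−0.11767)² + (+0.14333)² + (−0.06267)² + (−0.07967)² + (+0.02333)² + (+0.10133)² + (+0.10333)² + (−0.17567)² + (−0.07167)² + (+0.12533)² = 0.12179
Variance = 0.12179 / 11 = 0.01107
SE* = √0.01107

SE* = 0.1052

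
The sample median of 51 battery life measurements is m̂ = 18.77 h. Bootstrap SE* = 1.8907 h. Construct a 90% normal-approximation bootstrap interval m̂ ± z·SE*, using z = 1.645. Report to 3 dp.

Margin = 1.645 × 1.8907 = 3.1102
Interval: 18.77 ± 3.1102

(15.660, 21.880)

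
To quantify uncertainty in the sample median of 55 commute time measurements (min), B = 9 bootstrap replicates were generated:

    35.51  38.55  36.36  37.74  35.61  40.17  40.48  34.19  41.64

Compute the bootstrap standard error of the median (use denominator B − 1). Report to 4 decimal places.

SE* = 2.5801

Bootstrap SE is the standard deviation of the 9 replicate medians.
Mean of replicates: (35.51 + 38.55 + 36.36 + 37.74 + 35.61 + 40.17 + 40.48 + 34.19 + 41.64) / 9 = 340.25000 / 9 = 37.80556
Sum of squared deviations: (−2.29556)² + (+0.74444)² + (−1.44556)² + (−0.06556)² + (−2.19556)² + (+2.36444)² + (+2.67444)² + (−3.61556)² + (+3.83444)² = 53.25662
Variance = 53.25662 / 8 = 6.65708
SE* = √6.65708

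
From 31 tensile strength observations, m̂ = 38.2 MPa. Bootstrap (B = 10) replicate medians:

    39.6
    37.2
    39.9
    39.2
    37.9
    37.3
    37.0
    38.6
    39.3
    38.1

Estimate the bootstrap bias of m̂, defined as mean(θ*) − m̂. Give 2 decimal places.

bias = +0.21

mean(θ*) = (39.6 + 37.2 + 39.9 + 39.2 + 37.9 + 37.3 + 37.0 + 38.6 + 39.3 + 38.1) / 10 = 38.410
bias = 38.410 − 38.2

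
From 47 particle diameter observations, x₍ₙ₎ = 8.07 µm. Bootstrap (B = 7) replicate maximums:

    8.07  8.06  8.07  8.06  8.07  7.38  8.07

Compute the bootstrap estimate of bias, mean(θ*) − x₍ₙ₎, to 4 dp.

bias = −0.1014

mean(θ*) = (8.07 + 8.06 + 8.07 + 8.06 + 8.07 + 7.38 + 8.07) / 7 = 7.96857
bias = 7.96857 − 8.07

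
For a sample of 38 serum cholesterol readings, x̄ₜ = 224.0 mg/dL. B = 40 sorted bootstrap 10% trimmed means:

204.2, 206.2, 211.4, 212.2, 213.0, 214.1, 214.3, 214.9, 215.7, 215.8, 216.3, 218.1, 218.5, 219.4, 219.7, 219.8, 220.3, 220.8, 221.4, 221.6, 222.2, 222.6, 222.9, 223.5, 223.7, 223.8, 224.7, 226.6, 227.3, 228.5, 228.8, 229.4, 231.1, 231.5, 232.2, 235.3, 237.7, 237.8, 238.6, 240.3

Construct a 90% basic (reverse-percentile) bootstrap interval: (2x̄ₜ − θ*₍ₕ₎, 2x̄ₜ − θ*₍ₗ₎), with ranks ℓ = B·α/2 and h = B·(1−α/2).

(210.2, 241.8)

Percentile endpoints at ranks 2 and 38: θ*₍2₎ = 206.2, θ*₍38₎ = 237.8.
Basic interval reflects these around x̄ₜ:
  lower = 2 × 224.0 − 237.8 = 210.2
  upper = 2 × 224.0 − 206.2 = 241.8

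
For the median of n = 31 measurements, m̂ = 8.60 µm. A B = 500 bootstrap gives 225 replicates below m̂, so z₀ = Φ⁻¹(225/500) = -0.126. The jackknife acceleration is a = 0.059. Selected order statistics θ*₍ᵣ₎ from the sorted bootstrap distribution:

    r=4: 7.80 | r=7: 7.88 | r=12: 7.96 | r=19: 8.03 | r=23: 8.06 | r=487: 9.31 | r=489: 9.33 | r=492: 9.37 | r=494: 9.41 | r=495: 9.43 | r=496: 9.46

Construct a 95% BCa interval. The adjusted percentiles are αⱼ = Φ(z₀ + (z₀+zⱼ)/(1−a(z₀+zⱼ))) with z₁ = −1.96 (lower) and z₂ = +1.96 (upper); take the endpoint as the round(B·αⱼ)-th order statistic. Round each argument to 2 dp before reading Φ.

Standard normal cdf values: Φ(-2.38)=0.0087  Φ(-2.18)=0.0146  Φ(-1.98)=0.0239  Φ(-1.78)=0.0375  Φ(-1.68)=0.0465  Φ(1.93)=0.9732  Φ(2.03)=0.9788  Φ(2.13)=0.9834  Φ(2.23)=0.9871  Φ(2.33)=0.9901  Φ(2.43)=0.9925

Lower: z₀ + z₁ = -0.126 + (-1.960) = -2.086; 1 − a(z₀+z₁) = 1 − (0.059)(-2.086) = 1.1231; argument = -0.126 + (-2.086)/1.1231 = -1.9834 → -1.98.
α₁ = Φ(-1.98) = 0.0239; rank = round(500 × 0.0239) = 12; θ*₍12₎ = 7.96.
Upper: z₀ + z₂ = 1.834; 1 − a(z₀+z₂) = 0.8918; argument = 1.9305 → 1.93; α₂ = 0.9732; rank = 487; θ*₍487₎ = 9.31.

(7.96, 9.31)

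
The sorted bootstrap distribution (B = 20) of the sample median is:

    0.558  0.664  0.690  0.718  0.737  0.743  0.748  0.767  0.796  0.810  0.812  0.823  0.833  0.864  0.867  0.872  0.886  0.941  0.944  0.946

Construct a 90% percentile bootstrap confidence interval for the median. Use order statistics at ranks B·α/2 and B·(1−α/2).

(0.558, 0.944)

α = 0.10; lower rank = 20 × 0.050 = 1; upper rank = 20 × 0.950 = 19.
The 1st smallest replicate is 0.558; the 19th is 0.944.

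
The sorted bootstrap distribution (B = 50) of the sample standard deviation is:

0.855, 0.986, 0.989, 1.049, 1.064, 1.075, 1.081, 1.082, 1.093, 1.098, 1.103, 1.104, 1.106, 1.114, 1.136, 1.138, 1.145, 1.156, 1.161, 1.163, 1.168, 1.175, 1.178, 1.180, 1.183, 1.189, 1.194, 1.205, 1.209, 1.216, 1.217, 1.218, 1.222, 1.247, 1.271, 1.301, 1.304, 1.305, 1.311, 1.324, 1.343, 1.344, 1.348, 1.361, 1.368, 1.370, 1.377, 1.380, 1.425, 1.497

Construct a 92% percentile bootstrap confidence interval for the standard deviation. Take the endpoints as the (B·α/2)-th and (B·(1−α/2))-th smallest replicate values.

(0.986, 1.380)

α = 0.08; lower rank = 50 × 0.040 = 2; upper rank = 50 × 0.960 = 48.
The 2nd smallest replicate is 0.986; the 48th is 1.380.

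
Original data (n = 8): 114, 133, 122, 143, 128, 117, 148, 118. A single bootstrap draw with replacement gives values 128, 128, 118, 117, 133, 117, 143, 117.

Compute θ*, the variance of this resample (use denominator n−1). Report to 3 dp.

Mean = 125.1250; sum of squared deviations = 646.8750
s² = 646.8750 / 7 = 92.4107

θ* = 92.411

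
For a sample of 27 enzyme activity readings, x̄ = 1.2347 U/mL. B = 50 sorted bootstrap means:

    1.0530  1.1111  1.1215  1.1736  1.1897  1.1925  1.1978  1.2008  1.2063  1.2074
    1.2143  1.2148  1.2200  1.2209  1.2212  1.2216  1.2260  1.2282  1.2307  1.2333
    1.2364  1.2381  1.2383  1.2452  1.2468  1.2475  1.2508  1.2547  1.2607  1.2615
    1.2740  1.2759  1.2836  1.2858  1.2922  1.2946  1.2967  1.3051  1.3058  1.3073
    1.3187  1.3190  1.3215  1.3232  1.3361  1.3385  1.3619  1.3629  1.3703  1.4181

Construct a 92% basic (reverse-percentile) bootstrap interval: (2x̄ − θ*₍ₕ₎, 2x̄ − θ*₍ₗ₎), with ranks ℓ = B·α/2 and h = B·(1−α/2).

Percentile endpoints at ranks 2 and 48: θ*₍2₎ = 1.1111, θ*₍48₎ = 1.3629.
Basic interval reflects these around x̄:
  lower = 2 × 1.2347 − 1.3629 = 1.1065
  upper = 2 × 1.2347 − 1.1111 = 1.3583

(1.1065, 1.3583)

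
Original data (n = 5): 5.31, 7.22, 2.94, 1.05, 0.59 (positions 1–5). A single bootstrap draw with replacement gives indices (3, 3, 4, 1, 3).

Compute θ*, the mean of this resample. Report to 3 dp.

θ* = 3.036

Resample values: 2.94, 2.94, 1.05, 5.31, 2.94.
Mean = (2.94 + 2.94 + 1.05 + 5.31 + 2.94) / 5 = 15.180 / 5 = 3.036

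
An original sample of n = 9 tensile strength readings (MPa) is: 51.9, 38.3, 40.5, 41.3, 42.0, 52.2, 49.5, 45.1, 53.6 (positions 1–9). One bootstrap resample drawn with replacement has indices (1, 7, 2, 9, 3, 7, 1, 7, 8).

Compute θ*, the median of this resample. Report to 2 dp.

Resample values: 51.9, 49.5, 38.3, 53.6, 40.5, 49.5, 51.9, 49.5, 45.1.
Sorted: 38.3, 40.5, 45.1, 49.5, 49.5, 49.5, 51.9, 51.9, 53.6
Median = middle value = 49.50

θ* = 49.50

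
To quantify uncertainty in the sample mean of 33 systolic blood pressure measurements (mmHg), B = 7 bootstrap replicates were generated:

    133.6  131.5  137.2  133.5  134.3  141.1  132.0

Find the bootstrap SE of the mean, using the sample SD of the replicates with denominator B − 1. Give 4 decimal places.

SE* = 3.3550

Bootstrap SE is the standard deviation of the 7 replicate means.
Mean of replicates: (133.6 + 131.5 + 137.2 + 133.5 + 134.3 + 141.1 + 132.0) / 7 = 943.20000 / 7 = 134.74286
Sum of squared deviations: (−1.14286)² + (−3.24286)² + (+2.45714)² + (−1.24286)² + (−0.44286)² + (+6.35714)² + (−2.74286)² = 67.53714
Variance = 67.53714 / 6 = 11.25619
SE* = √11.25619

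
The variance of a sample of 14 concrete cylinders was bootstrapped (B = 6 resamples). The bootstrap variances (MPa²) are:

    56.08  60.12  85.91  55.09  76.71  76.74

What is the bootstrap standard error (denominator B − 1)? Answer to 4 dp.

SE* = 12.9823

Bootstrap SE is the standard deviation of the 6 replicate variances.
Mean of replicates: (56.08 + 60.12 + 85.91 + 55.09 + 76.71 + 76.74) / 6 = 410.65000 / 6 = 68.44167
Sum of squared deviations: (−12.36167)² + (−8.32167)² + (+17.46833)² + (−13.35167)² + (+8.26833)² + (+8.29833)² = 842.69828
Variance = 842.69828 / 5 = 168.53966
SE* = √168.53966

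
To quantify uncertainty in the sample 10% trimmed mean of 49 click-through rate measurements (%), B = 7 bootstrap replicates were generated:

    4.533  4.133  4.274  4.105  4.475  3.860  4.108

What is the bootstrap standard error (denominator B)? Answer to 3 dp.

Bootstrap SE is the standard deviation of the 7 replicate 10% trimmed means.
Mean of replicates: (4.533 + 4.133 + 4.274 + 4.105 + 4.475 + 3.860 + 4.108) / 7 = 29.4880 / 7 = 4.2126
Sum of squared deviations: (+0.3204)² + (−0.0796)² + (+0.0614)² + (−0.1076)² + (+0.2624)² + (−0.3526)² + (−0.1046)² = 0.3285
Variance = 0.3285 / 7 = 0.0469
SE* = √0.0469

SE* = 0.217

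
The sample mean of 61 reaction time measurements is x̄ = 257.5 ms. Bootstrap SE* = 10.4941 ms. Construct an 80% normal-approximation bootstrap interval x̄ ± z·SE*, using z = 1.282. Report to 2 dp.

Margin = 1.282 × 10.4941 = 13.453
Interval: 257.5 ± 13.453

(244.05, 270.95)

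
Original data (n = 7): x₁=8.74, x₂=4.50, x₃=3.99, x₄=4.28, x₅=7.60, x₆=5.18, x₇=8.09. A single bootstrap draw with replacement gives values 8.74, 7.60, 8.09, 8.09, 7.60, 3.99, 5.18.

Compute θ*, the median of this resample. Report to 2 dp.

Sorted: 3.99, 5.18, 7.60, 7.60, 8.09, 8.09, 8.74
Median = middle value = 7.60

θ* = 7.60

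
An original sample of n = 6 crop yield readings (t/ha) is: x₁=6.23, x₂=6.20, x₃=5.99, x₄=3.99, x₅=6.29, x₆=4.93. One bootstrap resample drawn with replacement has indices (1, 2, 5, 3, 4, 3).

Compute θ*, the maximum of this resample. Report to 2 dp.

Resample values: 6.23, 6.20, 6.29, 5.99, 3.99, 5.99.
Maximum = 6.29

θ* = 6.29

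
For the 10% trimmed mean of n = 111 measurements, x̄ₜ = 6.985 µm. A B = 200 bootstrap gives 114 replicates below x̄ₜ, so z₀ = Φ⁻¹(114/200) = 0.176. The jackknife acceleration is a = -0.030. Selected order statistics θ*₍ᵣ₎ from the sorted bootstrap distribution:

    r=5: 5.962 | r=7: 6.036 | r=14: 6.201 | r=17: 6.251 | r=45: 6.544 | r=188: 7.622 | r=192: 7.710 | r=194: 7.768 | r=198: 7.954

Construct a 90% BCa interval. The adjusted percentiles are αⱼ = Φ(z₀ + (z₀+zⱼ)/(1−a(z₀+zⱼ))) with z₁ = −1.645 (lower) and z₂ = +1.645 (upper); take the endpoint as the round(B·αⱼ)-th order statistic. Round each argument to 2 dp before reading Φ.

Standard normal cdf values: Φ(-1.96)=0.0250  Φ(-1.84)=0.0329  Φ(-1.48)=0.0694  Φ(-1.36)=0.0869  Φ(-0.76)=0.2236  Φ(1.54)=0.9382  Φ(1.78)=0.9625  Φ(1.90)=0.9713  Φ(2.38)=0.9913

(6.251, 7.768)

Lower: z₀ + z₁ = 0.176 + (-1.645) = -1.469; 1 − a(z₀+z₁) = 1 − (-0.030)(-1.469) = 0.9559; argument = 0.176 + (-1.469)/0.9559 = -1.3607 → -1.36.
α₁ = Φ(-1.36) = 0.0869; rank = round(200 × 0.0869) = 17; θ*₍17₎ = 6.251.
Upper: z₀ + z₂ = 1.821; 1 − a(z₀+z₂) = 1.0546; argument = 1.9027 → 1.90; α₂ = 0.9713; rank = 194; θ*₍194₎ = 7.768.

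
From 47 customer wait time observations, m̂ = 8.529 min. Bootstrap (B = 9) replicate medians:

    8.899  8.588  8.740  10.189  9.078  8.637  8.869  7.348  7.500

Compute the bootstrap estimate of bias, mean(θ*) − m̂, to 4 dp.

bias = +0.1208

mean(θ*) = (8.899 + 8.588 + 8.740 + 10.189 + 9.078 + 8.637 + 8.869 + 7.348 + 7.500) / 9 = 8.64978
bias = 8.64978 − 8.529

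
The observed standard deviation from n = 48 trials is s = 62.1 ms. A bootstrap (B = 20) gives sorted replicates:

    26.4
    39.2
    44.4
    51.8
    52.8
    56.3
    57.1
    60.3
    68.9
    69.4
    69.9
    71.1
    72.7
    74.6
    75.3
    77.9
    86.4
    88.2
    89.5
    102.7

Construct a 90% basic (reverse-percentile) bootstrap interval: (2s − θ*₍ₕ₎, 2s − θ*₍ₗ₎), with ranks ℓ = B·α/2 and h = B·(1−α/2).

Percentile endpoints at ranks 1 and 19: θ*₍1₎ = 26.4, θ*₍19₎ = 89.5.
Basic interval reflects these around s:
  lower = 2 × 62.1 − 89.5 = 34.7
  upper = 2 × 62.1 − 26.4 = 97.8

(34.7, 97.8)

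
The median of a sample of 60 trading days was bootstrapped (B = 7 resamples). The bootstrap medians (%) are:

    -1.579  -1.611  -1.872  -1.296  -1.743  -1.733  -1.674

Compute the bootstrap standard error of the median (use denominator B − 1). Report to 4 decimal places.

SE* = 0.1812

Bootstrap SE is the standard deviation of the 7 replicate medians.
Mean of replicates: ((-1.579) + (-1.611) + (-1.872) + (-1.296) + (-1.743) + (-1.733) + (-1.674)) / 7 = -11.50800 / 7 = -1.64400
Sum of squared deviations: (+0.06500)² + (+0.03300)² + (−0.22800)² + (+0.34800)² + (−0.09900)² + (−0.08900)² + (−0.03000)² = 0.19702
Variance = 0.19702 / 6 = 0.03284
SE* = √0.03284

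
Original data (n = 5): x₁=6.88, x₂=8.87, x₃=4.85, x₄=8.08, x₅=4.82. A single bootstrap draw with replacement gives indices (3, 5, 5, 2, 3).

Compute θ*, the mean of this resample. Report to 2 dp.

θ* = 5.64

Resample values: 4.85, 4.82, 4.82, 8.87, 4.85.
Mean = (4.85 + 4.82 + 4.82 + 8.87 + 4.85) / 5 = 28.210 / 5 = 5.64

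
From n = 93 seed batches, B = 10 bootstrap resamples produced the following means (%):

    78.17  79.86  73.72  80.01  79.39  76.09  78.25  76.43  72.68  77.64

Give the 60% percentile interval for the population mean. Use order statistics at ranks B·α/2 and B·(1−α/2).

(73.72, 79.39)

Sorted replicates: 72.68, 73.72, 76.09, 76.43, 77.64, 78.17, 78.25, 79.39, 79.86, 80.01
α = 0.40; lower rank = 10 × 0.200 = 2; upper rank = 10 × 0.800 = 8.
The 2nd smallest replicate is 73.72; the 8th is 79.39.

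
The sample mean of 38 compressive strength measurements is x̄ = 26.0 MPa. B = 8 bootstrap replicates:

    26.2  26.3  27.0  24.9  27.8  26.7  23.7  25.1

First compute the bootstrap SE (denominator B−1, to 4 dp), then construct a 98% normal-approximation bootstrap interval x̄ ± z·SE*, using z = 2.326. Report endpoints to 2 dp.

Mean of replicates = 25.9625; sum of squared deviations = 12.1588; SE* = √(12.1588/7) = 1.3179
Margin = 2.326 × 1.3179 = 3.065
Interval: 26.0 ± 3.065

(22.93, 29.07)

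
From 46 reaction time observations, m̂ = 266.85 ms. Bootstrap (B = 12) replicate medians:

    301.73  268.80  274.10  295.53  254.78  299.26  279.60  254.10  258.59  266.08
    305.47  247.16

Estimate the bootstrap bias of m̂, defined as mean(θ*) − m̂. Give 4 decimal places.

mean(θ*) = (301.73 + 268.80 + 274.10 + 295.53 + 254.78 + 299.26 + 279.60 + 254.10 + 258.59 + 266.08 + 305.47 + 247.16) / 12 = 275.43333
bias = 275.43333 − 266.85

bias = +8.5833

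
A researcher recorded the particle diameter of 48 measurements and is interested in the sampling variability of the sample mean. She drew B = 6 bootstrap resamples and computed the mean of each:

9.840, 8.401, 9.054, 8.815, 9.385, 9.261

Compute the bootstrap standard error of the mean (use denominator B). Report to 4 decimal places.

Bootstrap SE is the standard deviation of the 6 replicate means.
Mean of replicates: (9.840 + 8.401 + 9.054 + 8.815 + 9.385 + 9.261) / 6 = 54.75600 / 6 = 9.12600
Sum of squared deviations: (+0.71400)² + (−0.72500)² + (−0.07200)² + (−0.31100)² + (+0.25900)² + (+0.13500)² = 1.22263
Variance = 1.22263 / 6 = 0.20377
SE* = √0.20377

SE* = 0.4514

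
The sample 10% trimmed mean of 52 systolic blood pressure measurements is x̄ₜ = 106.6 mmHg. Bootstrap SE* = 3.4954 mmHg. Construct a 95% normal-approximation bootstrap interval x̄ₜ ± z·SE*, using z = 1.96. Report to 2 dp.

(99.75, 113.45)

Margin = 1.96 × 3.4954 = 6.851
Interval: 106.6 ± 6.851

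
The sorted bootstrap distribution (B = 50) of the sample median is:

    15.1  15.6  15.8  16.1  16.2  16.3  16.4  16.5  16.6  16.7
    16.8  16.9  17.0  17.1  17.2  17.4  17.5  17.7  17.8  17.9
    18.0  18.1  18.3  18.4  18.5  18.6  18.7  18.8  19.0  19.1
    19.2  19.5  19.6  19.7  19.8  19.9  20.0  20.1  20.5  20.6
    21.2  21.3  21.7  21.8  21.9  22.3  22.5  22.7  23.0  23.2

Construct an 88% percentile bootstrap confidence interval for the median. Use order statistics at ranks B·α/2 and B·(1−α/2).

α = 0.12; lower rank = 50 × 0.060 = 3; upper rank = 50 × 0.940 = 47.
The 3rd smallest replicate is 15.8; the 47th is 22.5.

(15.8, 22.5)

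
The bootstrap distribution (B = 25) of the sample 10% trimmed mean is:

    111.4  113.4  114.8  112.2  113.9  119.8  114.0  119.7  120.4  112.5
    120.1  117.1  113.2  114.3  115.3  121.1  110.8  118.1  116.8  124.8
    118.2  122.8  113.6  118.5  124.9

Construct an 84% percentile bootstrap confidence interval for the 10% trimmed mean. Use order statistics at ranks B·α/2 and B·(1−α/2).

(111.4, 122.8)

Sorted replicates: 110.8, 111.4, 112.2, 112.5, 113.2, 113.4, 113.6, 113.9, 114.0, 114.3, 114.8, 115.3, 116.8, 117.1, 118.1, 118.2, 118.5, 119.7, 119.8, 120.1, 120.4, 121.1, 122.8, 124.8, 124.9
α = 0.16; lower rank = 25 × 0.080 = 2; upper rank = 25 × 0.920 = 23.
The 2nd smallest replicate is 111.4; the 23rd is 122.8.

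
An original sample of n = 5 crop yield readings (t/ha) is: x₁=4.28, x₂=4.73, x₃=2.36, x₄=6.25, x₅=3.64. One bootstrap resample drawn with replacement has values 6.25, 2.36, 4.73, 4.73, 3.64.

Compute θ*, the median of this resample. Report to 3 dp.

θ* = 4.730

Sorted: 2.36, 3.64, 4.73, 4.73, 6.25
Median = middle value = 4.730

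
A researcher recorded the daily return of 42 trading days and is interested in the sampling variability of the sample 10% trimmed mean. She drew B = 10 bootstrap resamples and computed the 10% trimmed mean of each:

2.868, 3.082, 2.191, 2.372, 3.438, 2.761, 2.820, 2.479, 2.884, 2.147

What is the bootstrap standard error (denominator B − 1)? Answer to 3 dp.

Bootstrap SE is the standard deviation of the 10 replicate 10% trimmed means.
Mean of replicates: (2.868 + 3.082 + 2.191 + 2.372 + 3.438 + 2.761 + 2.820 + 2.479 + 2.884 + 2.147) / 10 = 27.0420 / 10 = 2.7042
Sum of squared deviations: (+0.1638)² + (+0.3778)² + (−0.5132)² + (−0.3322)² + (+0.7338)² + (+0.0568)² + (+0.1158)² + (−0.2252)² + (+0.1798)² + (−0.5572)² = 1.4919
Variance = 1.4919 / 9 = 0.1658
SE* = √0.1658

SE* = 0.407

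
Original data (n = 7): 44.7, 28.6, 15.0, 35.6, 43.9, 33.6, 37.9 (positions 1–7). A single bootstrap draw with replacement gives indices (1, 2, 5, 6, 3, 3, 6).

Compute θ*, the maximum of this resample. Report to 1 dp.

θ* = 44.7

Resample values: 44.7, 28.6, 43.9, 33.6, 15.0, 15.0, 33.6.
Maximum = 44.7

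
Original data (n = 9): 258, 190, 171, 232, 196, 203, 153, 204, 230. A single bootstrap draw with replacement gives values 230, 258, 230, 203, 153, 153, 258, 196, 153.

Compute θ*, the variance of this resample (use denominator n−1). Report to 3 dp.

Mean = 203.7778; sum of squared deviations = 15051.5556
s² = 15051.5556 / 8 = 1881.4444

θ* = 1881.444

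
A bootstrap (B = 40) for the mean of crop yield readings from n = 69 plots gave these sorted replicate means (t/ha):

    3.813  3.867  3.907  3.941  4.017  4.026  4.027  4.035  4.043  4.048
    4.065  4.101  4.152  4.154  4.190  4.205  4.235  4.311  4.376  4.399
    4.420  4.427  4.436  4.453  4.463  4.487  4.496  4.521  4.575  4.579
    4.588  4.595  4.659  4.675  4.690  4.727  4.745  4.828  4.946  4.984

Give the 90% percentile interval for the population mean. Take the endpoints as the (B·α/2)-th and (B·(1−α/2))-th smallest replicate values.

(3.867, 4.828)

α = 0.10; lower rank = 40 × 0.050 = 2; upper rank = 40 × 0.950 = 38.
The 2nd smallest replicate is 3.867; the 38th is 4.828.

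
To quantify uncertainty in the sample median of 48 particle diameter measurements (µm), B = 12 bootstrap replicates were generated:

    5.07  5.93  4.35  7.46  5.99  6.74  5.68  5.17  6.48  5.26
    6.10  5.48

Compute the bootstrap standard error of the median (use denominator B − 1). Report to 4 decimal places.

Bootstrap SE is the standard deviation of the 12 replicate medians.
Mean of replicates: (5.07 + 5.93 + 4.35 + 7.46 + 5.99 + 6.74 + 5.68 + 5.17 + 6.48 + 5.26 + 6.10 + 5.48) / 12 = 69.71000 / 12 = 5.80917
Sum of squared deviations: (−0.73917)² + (+0.12083)² + (−1.45917)² + (+1.65083)² + (+0.18083)² + (+0.93083)² + (−0.12917)² + (−0.63917)² + (+0.67083)² + (−0.54917)² + (+0.29083)² + (−0.32917)² = 7.68429
Variance = 7.68429 / 11 = 0.69857
SE* = √0.69857

SE* = 0.8358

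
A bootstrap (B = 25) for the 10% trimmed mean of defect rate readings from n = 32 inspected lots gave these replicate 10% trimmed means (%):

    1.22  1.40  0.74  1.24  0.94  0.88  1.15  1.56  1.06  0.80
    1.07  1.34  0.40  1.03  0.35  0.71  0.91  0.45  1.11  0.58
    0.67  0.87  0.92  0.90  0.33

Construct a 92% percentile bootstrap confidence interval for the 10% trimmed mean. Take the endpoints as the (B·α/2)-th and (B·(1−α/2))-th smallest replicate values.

Sorted replicates: 0.33, 0.35, 0.40, 0.45, 0.58, 0.67, 0.71, 0.74, 0.80, 0.87, 0.88, 0.90, 0.91, 0.92, 0.94, 1.03, 1.06, 1.07, 1.11, 1.15, 1.22, 1.24, 1.34, 1.40, 1.56
α = 0.08; lower rank = 25 × 0.040 = 1; upper rank = 25 × 0.960 = 24.
The 1st smallest replicate is 0.33; the 24th is 1.40.

(0.33, 1.40)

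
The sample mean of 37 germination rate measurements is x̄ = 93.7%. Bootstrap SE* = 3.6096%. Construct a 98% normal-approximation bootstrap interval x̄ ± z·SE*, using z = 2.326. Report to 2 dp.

(85.30, 102.10)

Margin = 2.326 × 3.6096 = 8.396
Interval: 93.7 ± 8.396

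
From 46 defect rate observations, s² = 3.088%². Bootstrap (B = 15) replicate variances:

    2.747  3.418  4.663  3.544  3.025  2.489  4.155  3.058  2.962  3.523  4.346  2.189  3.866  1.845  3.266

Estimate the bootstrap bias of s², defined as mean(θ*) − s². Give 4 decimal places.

bias = +0.1851

mean(θ*) = (2.747 + 3.418 + 4.663 + 3.544 + 3.025 + 2.489 + 4.155 + 3.058 + 2.962 + 3.523 + 4.346 + 2.189 + 3.866 + 1.845 + 3.266) / 15 = 3.27307
bias = 3.27307 − 3.088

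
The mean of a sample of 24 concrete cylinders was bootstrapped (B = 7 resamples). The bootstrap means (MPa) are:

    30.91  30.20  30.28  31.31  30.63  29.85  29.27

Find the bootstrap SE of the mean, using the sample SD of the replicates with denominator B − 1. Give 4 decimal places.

SE* = 0.6779

Bootstrap SE is the standard deviation of the 7 replicate means.
Mean of replicates: (30.91 + 30.20 + 30.28 + 31.31 + 30.63 + 29.85 + 29.27) / 7 = 212.45000 / 7 = 30.35000
Sum of squared deviations: (+0.56000)² + (−0.15000)² + (−0.07000)² + (+0.96000)² + (+0.28000)² + (−0.50000)² + (−1.08000)² = 2.75740
Variance = 2.75740 / 6 = 0.45957
SE* = √0.45957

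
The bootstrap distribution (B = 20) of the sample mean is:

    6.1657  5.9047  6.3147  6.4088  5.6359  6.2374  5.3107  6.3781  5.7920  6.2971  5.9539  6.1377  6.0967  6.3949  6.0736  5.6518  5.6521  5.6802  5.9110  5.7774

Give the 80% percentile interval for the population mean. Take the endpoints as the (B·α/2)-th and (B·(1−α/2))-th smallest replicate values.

Sorted replicates: 5.3107, 5.6359, 5.6518, 5.6521, 5.6802, 5.7774, 5.7920, 5.9047, 5.9110, 5.9539, 6.0736, 6.0967, 6.1377, 6.1657, 6.2374, 6.2971, 6.3147, 6.3781, 6.3949, 6.4088
α = 0.20; lower rank = 20 × 0.100 = 2; upper rank = 20 × 0.900 = 18.
The 2nd smallest replicate is 5.6359; the 18th is 6.3781.

(5.6359, 6.3781)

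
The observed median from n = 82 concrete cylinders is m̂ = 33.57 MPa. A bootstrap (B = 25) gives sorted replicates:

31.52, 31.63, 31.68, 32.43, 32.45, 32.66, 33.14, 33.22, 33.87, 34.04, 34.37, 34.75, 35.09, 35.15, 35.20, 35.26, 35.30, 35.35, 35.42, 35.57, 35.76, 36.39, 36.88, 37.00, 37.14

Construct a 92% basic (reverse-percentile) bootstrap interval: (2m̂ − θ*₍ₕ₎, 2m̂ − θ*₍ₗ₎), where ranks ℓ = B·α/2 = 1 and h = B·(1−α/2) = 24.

Percentile endpoints at ranks 1 and 24: θ*₍1₎ = 31.52, θ*₍24₎ = 37.00.
Basic interval reflects these around m̂:
  lower = 2 × 33.57 − 37.00 = 30.14
  upper = 2 × 33.57 − 31.52 = 35.62

(30.14, 35.62)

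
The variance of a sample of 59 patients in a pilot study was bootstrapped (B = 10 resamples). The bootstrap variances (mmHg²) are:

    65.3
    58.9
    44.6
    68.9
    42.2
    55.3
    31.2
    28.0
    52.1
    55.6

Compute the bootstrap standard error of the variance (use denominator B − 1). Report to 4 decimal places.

Bootstrap SE is the standard deviation of the 10 replicate variances.
Mean of replicates: (65.3 + 58.9 + 44.6 + 68.9 + 42.2 + 55.3 + 31.2 + 28.0 + 52.1 + 55.6) / 10 = 502.10000 / 10 = 50.21000
Sum of squared deviations: (+15.09000)² + (+8.69000)² + (−5.61000)² + (+18.69000)² + (−8.01000)² + (+5.09000)² + (−19.01000)² + (−22.21000)² + (+1.89000)² + (+5.39000)² = 1661.36900
Variance = 1661.36900 / 9 = 184.59656
SE* = √184.59656

SE* = 13.5866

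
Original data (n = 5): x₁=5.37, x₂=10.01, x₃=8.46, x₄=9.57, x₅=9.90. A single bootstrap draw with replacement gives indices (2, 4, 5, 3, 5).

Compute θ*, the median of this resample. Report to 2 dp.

θ* = 9.90

Resample values: 10.01, 9.57, 9.90, 8.46, 9.90.
Sorted: 8.46, 9.57, 9.90, 9.90, 10.01
Median = middle value = 9.90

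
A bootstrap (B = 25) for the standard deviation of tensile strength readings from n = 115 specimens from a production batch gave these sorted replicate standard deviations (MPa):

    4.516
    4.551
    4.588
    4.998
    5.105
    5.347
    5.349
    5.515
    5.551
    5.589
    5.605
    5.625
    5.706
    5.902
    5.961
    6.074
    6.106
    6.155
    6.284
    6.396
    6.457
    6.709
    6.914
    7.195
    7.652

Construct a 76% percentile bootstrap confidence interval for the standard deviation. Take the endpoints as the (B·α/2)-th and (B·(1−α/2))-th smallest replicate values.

α = 0.24; lower rank = 25 × 0.120 = 3; upper rank = 25 × 0.880 = 22.
The 3rd smallest replicate is 4.588; the 22nd is 6.709.

(4.588, 6.709)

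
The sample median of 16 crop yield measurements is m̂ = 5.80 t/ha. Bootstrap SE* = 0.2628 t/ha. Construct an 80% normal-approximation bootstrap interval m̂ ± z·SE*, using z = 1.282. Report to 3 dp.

Margin = 1.282 × 0.2628 = 0.3369
Interval: 5.80 ± 0.3369

(5.463, 6.137)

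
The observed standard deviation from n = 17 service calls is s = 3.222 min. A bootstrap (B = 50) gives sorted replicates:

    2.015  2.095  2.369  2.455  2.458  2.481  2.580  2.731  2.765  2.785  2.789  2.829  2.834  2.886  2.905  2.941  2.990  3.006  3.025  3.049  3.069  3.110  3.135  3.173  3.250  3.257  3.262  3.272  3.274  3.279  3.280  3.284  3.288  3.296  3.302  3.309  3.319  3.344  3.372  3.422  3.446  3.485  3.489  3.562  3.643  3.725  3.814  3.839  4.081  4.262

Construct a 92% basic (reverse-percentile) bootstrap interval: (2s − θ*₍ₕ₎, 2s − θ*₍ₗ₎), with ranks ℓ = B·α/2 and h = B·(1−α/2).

Percentile endpoints at ranks 2 and 48: θ*₍2₎ = 2.095, θ*₍48₎ = 3.839.
Basic interval reflects these around s:
  lower = 2 × 3.222 − 3.839 = 2.605
  upper = 2 × 3.222 − 2.095 = 4.349

(2.605, 4.349)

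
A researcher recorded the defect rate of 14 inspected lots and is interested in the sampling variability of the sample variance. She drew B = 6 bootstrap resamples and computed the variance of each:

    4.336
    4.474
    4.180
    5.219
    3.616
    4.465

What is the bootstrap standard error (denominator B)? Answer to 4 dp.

Bootstrap SE is the standard deviation of the 6 replicate variances.
Mean of replicates: (4.336 + 4.474 + 4.180 + 5.219 + 3.616 + 4.465) / 6 = 26.29000 / 6 = 4.38167
Sum of squared deviations: (−0.04567)² + (+0.09233)² + (−0.20167)² + (+0.83733)² + (−0.76567)² + (+0.08333)² = 1.34560
Variance = 1.34560 / 6 = 0.22427
SE* = √0.22427

SE* = 0.4736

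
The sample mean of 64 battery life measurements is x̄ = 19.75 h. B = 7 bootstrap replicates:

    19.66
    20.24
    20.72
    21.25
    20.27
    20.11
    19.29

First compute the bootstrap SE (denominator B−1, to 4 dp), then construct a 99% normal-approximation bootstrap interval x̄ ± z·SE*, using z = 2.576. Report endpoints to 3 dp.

(18.086, 21.414)

Mean of replicates = 20.2200; sum of squared deviations = 2.5044; SE* = √(2.5044/6) = 0.6461
Margin = 2.576 × 0.6461 = 1.6644
Interval: 19.75 ± 1.6644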